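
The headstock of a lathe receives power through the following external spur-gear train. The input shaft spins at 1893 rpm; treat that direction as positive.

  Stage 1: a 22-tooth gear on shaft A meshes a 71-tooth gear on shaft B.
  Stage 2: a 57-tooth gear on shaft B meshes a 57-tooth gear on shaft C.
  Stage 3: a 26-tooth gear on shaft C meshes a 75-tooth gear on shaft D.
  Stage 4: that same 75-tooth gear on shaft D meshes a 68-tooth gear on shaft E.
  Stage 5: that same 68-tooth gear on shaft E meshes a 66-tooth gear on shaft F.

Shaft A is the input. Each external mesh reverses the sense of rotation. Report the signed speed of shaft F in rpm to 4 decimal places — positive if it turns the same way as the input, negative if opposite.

Stage 1 [22T→71T]: ω = 1893.0000×22/71 = 586.5634 rpm, dir flips to −; running = −586.5634
Stage 2 [57T→57T]: ω = 586.5634×57/57 = 586.5634 rpm, dir flips to +; running = +586.5634
Stage 3 [26T→75T]: ω = 586.5634×26/75 = 203.3420 rpm, dir flips to −; running = −203.3420
Stage 4 [75T→68T]: ω = 203.3420×75/68 = 224.2742 rpm, dir flips to +; running = +224.2742
Stage 5 [68T→66T]: ω = 224.2742×68/66 = 231.0704 rpm, dir flips to −; running = −231.0704

-231.0704 rpm (opposite to input, |ω| = 231.0704 rpm)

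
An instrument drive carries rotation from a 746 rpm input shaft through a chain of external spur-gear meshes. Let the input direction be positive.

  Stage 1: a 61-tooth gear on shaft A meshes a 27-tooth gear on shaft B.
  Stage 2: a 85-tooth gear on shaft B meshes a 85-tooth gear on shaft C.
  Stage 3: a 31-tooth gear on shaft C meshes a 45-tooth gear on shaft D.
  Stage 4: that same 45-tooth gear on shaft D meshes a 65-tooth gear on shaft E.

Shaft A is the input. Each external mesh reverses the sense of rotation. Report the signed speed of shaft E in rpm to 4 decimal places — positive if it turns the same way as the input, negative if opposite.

Stage 1 [61T→27T]: ω = 746.0000×61/27 = 1685.4074 rpm, dir flips to −; running = −1685.4074
Stage 2 [85T→85T]: ω = 1685.4074×85/85 = 1685.4074 rpm, dir flips to +; running = +1685.4074
Stage 3 [31T→45T]: ω = 1685.4074×31/45 = 1161.0584 rpm, dir flips to −; running = −1161.0584
Stage 4 [45T→65T]: ω = 1161.0584×45/65 = 803.8097 rpm, dir flips to +; running = +803.8097

+803.8097 rpm (same as input, |ω| = 803.8097 rpm)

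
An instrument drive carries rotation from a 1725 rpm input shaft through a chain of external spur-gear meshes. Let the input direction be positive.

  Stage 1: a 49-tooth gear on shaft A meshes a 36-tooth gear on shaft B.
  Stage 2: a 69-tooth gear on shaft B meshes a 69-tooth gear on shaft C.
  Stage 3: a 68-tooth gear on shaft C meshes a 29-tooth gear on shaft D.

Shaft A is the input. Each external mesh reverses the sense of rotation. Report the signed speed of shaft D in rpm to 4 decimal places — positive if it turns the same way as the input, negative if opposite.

-5505.4598 rpm (opposite to input, |ω| = 5505.4598 rpm)

Stage 1 [49T→36T]: ω = 1725.0000×49/36 = 2347.9167 rpm, dir flips to −; running = −2347.9167
Stage 2 [69T→69T]: ω = 2347.9167×69/69 = 2347.9167 rpm, dir flips to +; running = +2347.9167
Stage 3 [68T→29T]: ω = 2347.9167×68/29 = 5505.4598 rpm, dir flips to −; running = −5505.4598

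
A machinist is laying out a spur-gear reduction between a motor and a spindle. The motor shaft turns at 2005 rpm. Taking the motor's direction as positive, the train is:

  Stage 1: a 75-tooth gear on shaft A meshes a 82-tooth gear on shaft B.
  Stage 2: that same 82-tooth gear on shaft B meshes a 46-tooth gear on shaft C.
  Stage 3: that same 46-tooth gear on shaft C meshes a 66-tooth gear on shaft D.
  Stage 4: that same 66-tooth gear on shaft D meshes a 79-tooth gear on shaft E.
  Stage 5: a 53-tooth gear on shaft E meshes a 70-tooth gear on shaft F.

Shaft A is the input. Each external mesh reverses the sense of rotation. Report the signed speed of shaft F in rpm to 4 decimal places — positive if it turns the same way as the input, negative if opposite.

-1441.2071 rpm (opposite to input, |ω| = 1441.2071 rpm)

Stage 1 [75T→82T]: ω = 2005.0000×75/82 = 1833.8415 rpm, dir flips to −; running = −1833.8415
Stage 2 [82T→46T]: ω = 1833.8415×82/46 = 3269.0217 rpm, dir flips to +; running = +3269.0217
Stage 3 [46T→66T]: ω = 3269.0217×46/66 = 2278.4091 rpm, dir flips to −; running = −2278.4091
Stage 4 [66T→79T]: ω = 2278.4091×66/79 = 1903.4810 rpm, dir flips to +; running = +1903.4810
Stage 5 [53T→70T]: ω = 1903.4810×53/70 = 1441.2071 rpm, dir flips to −; running = −1441.2071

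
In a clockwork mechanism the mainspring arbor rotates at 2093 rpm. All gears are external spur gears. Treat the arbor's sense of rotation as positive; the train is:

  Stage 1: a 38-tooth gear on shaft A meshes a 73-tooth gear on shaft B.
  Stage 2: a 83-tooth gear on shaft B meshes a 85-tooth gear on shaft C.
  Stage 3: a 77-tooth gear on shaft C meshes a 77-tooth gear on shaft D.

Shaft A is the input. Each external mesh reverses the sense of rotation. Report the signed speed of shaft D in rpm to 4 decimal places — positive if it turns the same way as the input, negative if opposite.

Stage 1 [38T→73T]: ω = 2093.0000×38/73 = 1089.5068 rpm, dir flips to −; running = −1089.5068
Stage 2 [83T→85T]: ω = 1089.5068×83/85 = 1063.8714 rpm, dir flips to +; running = +1063.8714
Stage 3 [77T→77T]: ω = 1063.8714×77/77 = 1063.8714 rpm, dir flips to −; running = −1063.8714

-1063.8714 rpm (opposite to input, |ω| = 1063.8714 rpm)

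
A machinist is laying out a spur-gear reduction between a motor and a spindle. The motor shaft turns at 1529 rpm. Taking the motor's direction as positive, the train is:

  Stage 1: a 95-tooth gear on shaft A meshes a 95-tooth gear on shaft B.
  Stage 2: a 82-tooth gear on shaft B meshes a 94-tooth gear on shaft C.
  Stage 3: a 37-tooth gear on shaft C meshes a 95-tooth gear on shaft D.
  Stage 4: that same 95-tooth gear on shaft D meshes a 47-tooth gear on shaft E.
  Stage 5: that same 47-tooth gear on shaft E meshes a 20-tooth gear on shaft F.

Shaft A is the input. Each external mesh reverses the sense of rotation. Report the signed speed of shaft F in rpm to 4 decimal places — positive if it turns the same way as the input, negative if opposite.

-2467.5457 rpm (opposite to input, |ω| = 2467.5457 rpm)

Stage 1 [95T→95T]: ω = 1529.0000×95/95 = 1529.0000 rpm, dir flips to −; running = −1529.0000
Stage 2 [82T→94T]: ω = 1529.0000×82/94 = 1333.8085 rpm, dir flips to +; running = +1333.8085
Stage 3 [37T→95T]: ω = 1333.8085×37/95 = 519.4833 rpm, dir flips to −; running = −519.4833
Stage 4 [95T→47T]: ω = 519.4833×95/47 = 1050.0195 rpm, dir flips to +; running = +1050.0195
Stage 5 [47T→20T]: ω = 1050.0195×47/20 = 2467.5457 rpm, dir flips to −; running = −2467.5457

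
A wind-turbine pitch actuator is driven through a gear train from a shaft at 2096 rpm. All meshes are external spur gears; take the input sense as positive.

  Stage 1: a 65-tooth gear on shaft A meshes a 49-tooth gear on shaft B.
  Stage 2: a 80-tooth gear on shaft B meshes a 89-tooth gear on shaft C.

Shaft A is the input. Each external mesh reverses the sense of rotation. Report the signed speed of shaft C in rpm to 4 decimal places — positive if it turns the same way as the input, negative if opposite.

Stage 1 [65T→49T]: ω = 2096.0000×65/49 = 2780.4082 rpm, dir flips to −; running = −2780.4082
Stage 2 [80T→89T]: ω = 2780.4082×80/89 = 2499.2433 rpm, dir flips to +; running = +2499.2433

+2499.2433 rpm (same as input, |ω| = 2499.2433 rpm)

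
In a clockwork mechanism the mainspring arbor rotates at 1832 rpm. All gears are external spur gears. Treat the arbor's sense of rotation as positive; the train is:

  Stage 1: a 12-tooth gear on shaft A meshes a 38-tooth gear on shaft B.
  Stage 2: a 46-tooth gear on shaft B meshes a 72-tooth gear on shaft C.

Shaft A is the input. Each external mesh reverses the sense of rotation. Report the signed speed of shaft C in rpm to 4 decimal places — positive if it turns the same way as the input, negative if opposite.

+369.6140 rpm (same as input, |ω| = 369.6140 rpm)

Stage 1 [12T→38T]: ω = 1832.0000×12/38 = 578.5263 rpm, dir flips to −; running = −578.5263
Stage 2 [46T→72T]: ω = 578.5263×46/72 = 369.6140 rpm, dir flips to +; running = +369.6140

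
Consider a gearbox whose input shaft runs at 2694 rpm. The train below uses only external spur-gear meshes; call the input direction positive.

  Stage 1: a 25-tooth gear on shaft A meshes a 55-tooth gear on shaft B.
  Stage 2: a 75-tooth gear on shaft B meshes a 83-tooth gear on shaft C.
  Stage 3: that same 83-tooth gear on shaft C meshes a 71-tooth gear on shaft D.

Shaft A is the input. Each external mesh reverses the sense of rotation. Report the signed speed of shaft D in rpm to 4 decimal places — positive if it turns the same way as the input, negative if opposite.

Stage 1 [25T→55T]: ω = 2694.0000×25/55 = 1224.5455 rpm, dir flips to −; running = −1224.5455
Stage 2 [75T→83T]: ω = 1224.5455×75/83 = 1106.5170 rpm, dir flips to +; running = +1106.5170
Stage 3 [83T→71T]: ω = 1106.5170×83/71 = 1293.5339 rpm, dir flips to −; running = −1293.5339

-1293.5339 rpm (opposite to input, |ω| = 1293.5339 rpm)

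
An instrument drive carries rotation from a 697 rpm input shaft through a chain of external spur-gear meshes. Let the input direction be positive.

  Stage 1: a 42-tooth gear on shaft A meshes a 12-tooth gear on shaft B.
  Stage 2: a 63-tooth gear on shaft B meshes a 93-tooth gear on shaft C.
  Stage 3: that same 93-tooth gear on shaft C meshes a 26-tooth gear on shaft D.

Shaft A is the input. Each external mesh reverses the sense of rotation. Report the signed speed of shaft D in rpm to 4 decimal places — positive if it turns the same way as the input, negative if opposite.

-5911.0962 rpm (opposite to input, |ω| = 5911.0962 rpm)

Stage 1 [42T→12T]: ω = 697.0000×42/12 = 2439.5000 rpm, dir flips to −; running = −2439.5000
Stage 2 [63T→93T]: ω = 2439.5000×63/93 = 1652.5645 rpm, dir flips to +; running = +1652.5645
Stage 3 [93T→26T]: ω = 1652.5645×93/26 = 5911.0962 rpm, dir flips to −; running = −5911.0962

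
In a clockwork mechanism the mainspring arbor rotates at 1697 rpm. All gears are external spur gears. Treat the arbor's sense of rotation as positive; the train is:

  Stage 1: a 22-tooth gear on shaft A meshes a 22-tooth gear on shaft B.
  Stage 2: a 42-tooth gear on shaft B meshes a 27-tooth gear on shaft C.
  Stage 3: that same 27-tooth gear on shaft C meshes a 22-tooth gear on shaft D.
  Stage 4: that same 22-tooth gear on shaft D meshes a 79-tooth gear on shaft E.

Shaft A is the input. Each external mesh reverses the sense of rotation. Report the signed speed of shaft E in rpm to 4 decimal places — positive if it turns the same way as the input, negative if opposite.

+902.2025 rpm (same as input, |ω| = 902.2025 rpm)

Stage 1 [22T→22T]: ω = 1697.0000×22/22 = 1697.0000 rpm, dir flips to −; running = −1697.0000
Stage 2 [42T→27T]: ω = 1697.0000×42/27 = 2639.7778 rpm, dir flips to +; running = +2639.7778
Stage 3 [27T→22T]: ω = 2639.7778×27/22 = 3239.7273 rpm, dir flips to −; running = −3239.7273
Stage 4 [22T→79T]: ω = 3239.7273×22/79 = 902.2025 rpm, dir flips to +; running = +902.2025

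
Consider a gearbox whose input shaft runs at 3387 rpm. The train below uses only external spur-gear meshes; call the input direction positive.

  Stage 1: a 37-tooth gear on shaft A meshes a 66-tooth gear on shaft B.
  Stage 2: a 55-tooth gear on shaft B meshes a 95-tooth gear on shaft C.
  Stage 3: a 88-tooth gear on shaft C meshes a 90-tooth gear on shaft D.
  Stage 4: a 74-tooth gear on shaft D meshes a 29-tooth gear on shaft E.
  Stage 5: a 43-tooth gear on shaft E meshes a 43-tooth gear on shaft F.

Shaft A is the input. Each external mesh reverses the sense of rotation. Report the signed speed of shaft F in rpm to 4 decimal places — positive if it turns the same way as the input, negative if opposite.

-2742.7483 rpm (opposite to input, |ω| = 2742.7483 rpm)

Stage 1 [37T→66T]: ω = 3387.0000×37/66 = 1898.7727 rpm, dir flips to −; running = −1898.7727
Stage 2 [55T→95T]: ω = 1898.7727×55/95 = 1099.2895 rpm, dir flips to +; running = +1099.2895
Stage 3 [88T→90T]: ω = 1099.2895×88/90 = 1074.8608 rpm, dir flips to −; running = −1074.8608
Stage 4 [74T→29T]: ω = 1074.8608×74/29 = 2742.7483 rpm, dir flips to +; running = +2742.7483
Stage 5 [43T→43T]: ω = 2742.7483×43/43 = 2742.7483 rpm, dir flips to −; running = −2742.7483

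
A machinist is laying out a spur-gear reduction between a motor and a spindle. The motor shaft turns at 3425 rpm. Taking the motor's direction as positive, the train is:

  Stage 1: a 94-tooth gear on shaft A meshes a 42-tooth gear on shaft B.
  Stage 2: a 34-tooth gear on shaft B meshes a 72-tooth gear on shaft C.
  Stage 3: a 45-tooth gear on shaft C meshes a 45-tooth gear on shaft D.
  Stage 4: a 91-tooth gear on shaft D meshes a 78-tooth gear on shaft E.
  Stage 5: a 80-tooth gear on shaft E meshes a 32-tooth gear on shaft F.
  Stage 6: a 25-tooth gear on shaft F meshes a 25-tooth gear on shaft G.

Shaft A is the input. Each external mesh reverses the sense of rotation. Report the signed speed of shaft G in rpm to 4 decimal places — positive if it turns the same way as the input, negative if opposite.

+10557.7739 rpm (same as input, |ω| = 10557.7739 rpm)

Stage 1 [94T→42T]: ω = 3425.0000×94/42 = 7665.4762 rpm, dir flips to −; running = −7665.4762
Stage 2 [34T→72T]: ω = 7665.4762×34/72 = 3619.8082 rpm, dir flips to +; running = +3619.8082
Stage 3 [45T→45T]: ω = 3619.8082×45/45 = 3619.8082 rpm, dir flips to −; running = −3619.8082
Stage 4 [91T→78T]: ω = 3619.8082×91/78 = 4223.1096 rpm, dir flips to +; running = +4223.1096
Stage 5 [80T→32T]: ω = 4223.1096×80/32 = 10557.7739 rpm, dir flips to −; running = −10557.7739
Stage 6 [25T→25T]: ω = 10557.7739×25/25 = 10557.7739 rpm, dir flips to +; running = +10557.7739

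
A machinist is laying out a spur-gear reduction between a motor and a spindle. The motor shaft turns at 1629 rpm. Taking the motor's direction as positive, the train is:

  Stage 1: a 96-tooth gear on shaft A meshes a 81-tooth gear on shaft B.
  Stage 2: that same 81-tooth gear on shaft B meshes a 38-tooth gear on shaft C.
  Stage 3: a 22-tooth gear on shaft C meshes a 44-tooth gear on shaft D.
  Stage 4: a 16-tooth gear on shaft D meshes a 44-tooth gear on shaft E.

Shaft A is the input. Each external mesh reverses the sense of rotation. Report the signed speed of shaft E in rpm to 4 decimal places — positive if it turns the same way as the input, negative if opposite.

Stage 1 [96T→81T]: ω = 1629.0000×96/81 = 1930.6667 rpm, dir flips to −; running = −1930.6667
Stage 2 [81T→38T]: ω = 1930.6667×81/38 = 4115.3684 rpm, dir flips to +; running = +4115.3684
Stage 3 [22T→44T]: ω = 4115.3684×22/44 = 2057.6842 rpm, dir flips to −; running = −2057.6842
Stage 4 [16T→44T]: ω = 2057.6842×16/44 = 748.2488 rpm, dir flips to +; running = +748.2488

+748.2488 rpm (same as input, |ω| = 748.2488 rpm)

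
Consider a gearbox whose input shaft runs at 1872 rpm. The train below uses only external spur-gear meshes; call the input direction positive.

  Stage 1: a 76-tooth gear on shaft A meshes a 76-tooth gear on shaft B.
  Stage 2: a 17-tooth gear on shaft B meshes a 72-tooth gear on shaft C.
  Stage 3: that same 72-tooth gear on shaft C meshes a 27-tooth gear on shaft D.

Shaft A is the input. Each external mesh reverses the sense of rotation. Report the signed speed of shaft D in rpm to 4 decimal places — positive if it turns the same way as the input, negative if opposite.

-1178.6667 rpm (opposite to input, |ω| = 1178.6667 rpm)

Stage 1 [76T→76T]: ω = 1872.0000×76/76 = 1872.0000 rpm, dir flips to −; running = −1872.0000
Stage 2 [17T→72T]: ω = 1872.0000×17/72 = 442.0000 rpm, dir flips to +; running = +442.0000
Stage 3 [72T→27T]: ω = 442.0000×72/27 = 1178.6667 rpm, dir flips to −; running = −1178.6667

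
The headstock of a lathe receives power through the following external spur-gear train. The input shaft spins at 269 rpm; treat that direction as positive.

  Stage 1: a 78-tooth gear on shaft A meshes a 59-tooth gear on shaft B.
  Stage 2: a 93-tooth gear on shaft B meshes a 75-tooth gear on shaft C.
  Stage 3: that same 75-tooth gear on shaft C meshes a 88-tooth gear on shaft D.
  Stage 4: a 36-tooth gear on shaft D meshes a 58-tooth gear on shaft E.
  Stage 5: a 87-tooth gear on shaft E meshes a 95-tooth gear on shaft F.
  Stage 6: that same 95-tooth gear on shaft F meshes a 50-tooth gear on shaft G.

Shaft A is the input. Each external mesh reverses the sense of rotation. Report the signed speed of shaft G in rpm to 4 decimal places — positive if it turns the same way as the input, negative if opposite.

Stage 1 [78T→59T]: ω = 269.0000×78/59 = 355.6271 rpm, dir flips to −; running = −355.6271
Stage 2 [93T→75T]: ω = 355.6271×93/75 = 440.9776 rpm, dir flips to +; running = +440.9776
Stage 3 [75T→88T]: ω = 440.9776×75/88 = 375.8332 rpm, dir flips to −; running = −375.8332
Stage 4 [36T→58T]: ω = 375.8332×36/58 = 233.2758 rpm, dir flips to +; running = +233.2758
Stage 5 [87T→95T]: ω = 233.2758×87/95 = 213.6315 rpm, dir flips to −; running = −213.6315
Stage 6 [95T→50T]: ω = 213.6315×95/50 = 405.8999 rpm, dir flips to +; running = +405.8999

+405.8999 rpm (same as input, |ω| = 405.8999 rpm)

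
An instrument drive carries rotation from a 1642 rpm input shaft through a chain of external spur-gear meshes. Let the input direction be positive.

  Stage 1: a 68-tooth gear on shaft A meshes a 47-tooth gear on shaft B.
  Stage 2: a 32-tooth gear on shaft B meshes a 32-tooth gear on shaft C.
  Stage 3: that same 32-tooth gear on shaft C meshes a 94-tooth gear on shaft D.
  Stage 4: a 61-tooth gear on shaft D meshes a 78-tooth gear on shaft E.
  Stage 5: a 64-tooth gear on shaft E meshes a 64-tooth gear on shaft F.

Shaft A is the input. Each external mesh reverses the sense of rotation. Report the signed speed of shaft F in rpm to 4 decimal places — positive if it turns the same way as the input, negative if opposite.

Stage 1 [68T→47T]: ω = 1642.0000×68/47 = 2375.6596 rpm, dir flips to −; running = −2375.6596
Stage 2 [32T→32T]: ω = 2375.6596×32/32 = 2375.6596 rpm, dir flips to +; running = +2375.6596
Stage 3 [32T→94T]: ω = 2375.6596×32/94 = 808.7352 rpm, dir flips to −; running = −808.7352
Stage 4 [61T→78T]: ω = 808.7352×61/78 = 632.4724 rpm, dir flips to +; running = +632.4724
Stage 5 [64T→64T]: ω = 632.4724×64/64 = 632.4724 rpm, dir flips to −; running = −632.4724

-632.4724 rpm (opposite to input, |ω| = 632.4724 rpm)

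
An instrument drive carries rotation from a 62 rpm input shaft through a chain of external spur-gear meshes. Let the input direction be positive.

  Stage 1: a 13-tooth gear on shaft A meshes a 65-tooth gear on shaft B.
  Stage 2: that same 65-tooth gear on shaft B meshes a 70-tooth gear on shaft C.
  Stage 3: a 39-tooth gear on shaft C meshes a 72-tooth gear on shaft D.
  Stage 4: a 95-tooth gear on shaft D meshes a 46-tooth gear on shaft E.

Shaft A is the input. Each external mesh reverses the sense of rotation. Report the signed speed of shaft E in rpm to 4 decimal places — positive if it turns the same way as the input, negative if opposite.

+12.8806 rpm (same as input, |ω| = 12.8806 rpm)

Stage 1 [13T→65T]: ω = 62.0000×13/65 = 12.4000 rpm, dir flips to −; running = −12.4000
Stage 2 [65T→70T]: ω = 12.4000×65/70 = 11.5143 rpm, dir flips to +; running = +11.5143
Stage 3 [39T→72T]: ω = 11.5143×39/72 = 6.2369 rpm, dir flips to −; running = −6.2369
Stage 4 [95T→46T]: ω = 6.2369×95/46 = 12.8806 rpm, dir flips to +; running = +12.8806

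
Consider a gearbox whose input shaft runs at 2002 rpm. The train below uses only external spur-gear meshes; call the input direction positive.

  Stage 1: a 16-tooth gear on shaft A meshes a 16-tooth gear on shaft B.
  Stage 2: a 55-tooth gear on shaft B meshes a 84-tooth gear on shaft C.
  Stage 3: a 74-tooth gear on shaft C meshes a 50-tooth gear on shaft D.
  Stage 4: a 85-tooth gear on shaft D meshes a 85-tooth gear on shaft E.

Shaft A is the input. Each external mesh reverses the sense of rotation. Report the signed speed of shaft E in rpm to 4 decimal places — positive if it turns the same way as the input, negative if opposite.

+1940.0333 rpm (same as input, |ω| = 1940.0333 rpm)

Stage 1 [16T→16T]: ω = 2002.0000×16/16 = 2002.0000 rpm, dir flips to −; running = −2002.0000
Stage 2 [55T→84T]: ω = 2002.0000×55/84 = 1310.8333 rpm, dir flips to +; running = +1310.8333
Stage 3 [74T→50T]: ω = 1310.8333×74/50 = 1940.0333 rpm, dir flips to −; running = −1940.0333
Stage 4 [85T→85T]: ω = 1940.0333×85/85 = 1940.0333 rpm, dir flips to +; running = +1940.0333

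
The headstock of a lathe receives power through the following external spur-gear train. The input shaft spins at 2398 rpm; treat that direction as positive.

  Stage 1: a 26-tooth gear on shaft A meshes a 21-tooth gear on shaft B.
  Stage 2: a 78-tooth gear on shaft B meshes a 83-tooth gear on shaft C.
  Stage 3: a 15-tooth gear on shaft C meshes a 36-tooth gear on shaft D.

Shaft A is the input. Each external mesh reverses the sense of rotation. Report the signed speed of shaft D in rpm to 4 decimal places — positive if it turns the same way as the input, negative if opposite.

Stage 1 [26T→21T]: ω = 2398.0000×26/21 = 2968.9524 rpm, dir flips to −; running = −2968.9524
Stage 2 [78T→83T]: ω = 2968.9524×78/83 = 2790.0998 rpm, dir flips to +; running = +2790.0998
Stage 3 [15T→36T]: ω = 2790.0998×15/36 = 1162.5416 rpm, dir flips to −; running = −1162.5416

-1162.5416 rpm (opposite to input, |ω| = 1162.5416 rpm)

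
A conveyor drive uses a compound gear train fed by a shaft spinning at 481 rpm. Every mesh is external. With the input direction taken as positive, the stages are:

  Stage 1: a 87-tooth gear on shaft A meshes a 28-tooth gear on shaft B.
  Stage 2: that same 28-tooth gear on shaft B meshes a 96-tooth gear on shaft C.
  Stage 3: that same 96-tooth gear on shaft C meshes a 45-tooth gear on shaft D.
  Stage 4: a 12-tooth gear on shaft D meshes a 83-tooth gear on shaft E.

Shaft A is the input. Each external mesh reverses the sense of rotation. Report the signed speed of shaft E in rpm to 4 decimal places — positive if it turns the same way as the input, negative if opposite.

Stage 1 [87T→28T]: ω = 481.0000×87/28 = 1494.5357 rpm, dir flips to −; running = −1494.5357
Stage 2 [28T→96T]: ω = 1494.5357×28/96 = 435.9062 rpm, dir flips to +; running = +435.9062
Stage 3 [96T→45T]: ω = 435.9062×96/45 = 929.9333 rpm, dir flips to −; running = −929.9333
Stage 4 [12T→83T]: ω = 929.9333×12/83 = 134.4482 rpm, dir flips to +; running = +134.4482

+134.4482 rpm (same as input, |ω| = 134.4482 rpm)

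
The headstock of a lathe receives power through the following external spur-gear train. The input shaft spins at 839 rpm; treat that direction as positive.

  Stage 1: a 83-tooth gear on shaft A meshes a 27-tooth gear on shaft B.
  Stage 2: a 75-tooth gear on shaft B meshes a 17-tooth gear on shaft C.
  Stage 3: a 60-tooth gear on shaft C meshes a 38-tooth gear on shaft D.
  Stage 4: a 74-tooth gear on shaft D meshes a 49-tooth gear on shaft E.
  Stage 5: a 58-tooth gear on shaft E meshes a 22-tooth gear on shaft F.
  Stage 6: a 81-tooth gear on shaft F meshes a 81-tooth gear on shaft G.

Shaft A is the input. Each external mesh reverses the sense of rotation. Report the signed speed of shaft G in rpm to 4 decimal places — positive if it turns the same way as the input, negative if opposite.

Stage 1 [83T→27T]: ω = 839.0000×83/27 = 2579.1481 rpm, dir flips to −; running = −2579.1481
Stage 2 [75T→17T]: ω = 2579.1481×75/17 = 11378.5948 rpm, dir flips to +; running = +11378.5948
Stage 3 [60T→38T]: ω = 11378.5948×60/38 = 17966.2023 rpm, dir flips to −; running = −17966.2023
Stage 4 [74T→49T]: ω = 17966.2023×74/49 = 27132.6320 rpm, dir flips to +; running = +27132.6320
Stage 5 [58T→22T]: ω = 27132.6320×58/22 = 71531.4844 rpm, dir flips to −; running = −71531.4844
Stage 6 [81T→81T]: ω = 71531.4844×81/81 = 71531.4844 rpm, dir flips to +; running = +71531.4844

+71531.4844 rpm (same as input, |ω| = 71531.4844 rpm)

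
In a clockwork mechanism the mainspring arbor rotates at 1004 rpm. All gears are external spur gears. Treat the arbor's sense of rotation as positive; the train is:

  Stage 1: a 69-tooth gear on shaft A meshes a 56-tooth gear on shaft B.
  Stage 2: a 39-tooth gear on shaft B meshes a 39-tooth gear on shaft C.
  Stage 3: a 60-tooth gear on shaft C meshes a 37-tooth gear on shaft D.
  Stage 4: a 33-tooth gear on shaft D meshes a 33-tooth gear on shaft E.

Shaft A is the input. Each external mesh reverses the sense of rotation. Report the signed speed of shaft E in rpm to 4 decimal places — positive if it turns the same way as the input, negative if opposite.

+2006.0618 rpm (same as input, |ω| = 2006.0618 rpm)

Stage 1 [69T→56T]: ω = 1004.0000×69/56 = 1237.0714 rpm, dir flips to −; running = −1237.0714
Stage 2 [39T→39T]: ω = 1237.0714×39/39 = 1237.0714 rpm, dir flips to +; running = +1237.0714
Stage 3 [60T→37T]: ω = 1237.0714×60/37 = 2006.0618 rpm, dir flips to −; running = −2006.0618
Stage 4 [33T→33T]: ω = 2006.0618×33/33 = 2006.0618 rpm, dir flips to +; running = +2006.0618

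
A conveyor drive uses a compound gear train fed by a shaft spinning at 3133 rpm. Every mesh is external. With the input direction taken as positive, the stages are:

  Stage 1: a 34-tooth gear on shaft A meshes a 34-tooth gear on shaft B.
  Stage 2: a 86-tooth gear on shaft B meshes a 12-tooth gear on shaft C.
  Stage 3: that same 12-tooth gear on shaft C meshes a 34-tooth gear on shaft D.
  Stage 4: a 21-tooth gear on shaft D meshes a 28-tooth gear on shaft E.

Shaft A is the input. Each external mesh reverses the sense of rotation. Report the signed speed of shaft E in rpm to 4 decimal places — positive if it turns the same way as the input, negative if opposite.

Stage 1 [34T→34T]: ω = 3133.0000×34/34 = 3133.0000 rpm, dir flips to −; running = −3133.0000
Stage 2 [86T→12T]: ω = 3133.0000×86/12 = 22453.1667 rpm, dir flips to +; running = +22453.1667
Stage 3 [12T→34T]: ω = 22453.1667×12/34 = 7924.6471 rpm, dir flips to −; running = −7924.6471
Stage 4 [21T→28T]: ω = 7924.6471×21/28 = 5943.4853 rpm, dir flips to +; running = +5943.4853

+5943.4853 rpm (same as input, |ω| = 5943.4853 rpm)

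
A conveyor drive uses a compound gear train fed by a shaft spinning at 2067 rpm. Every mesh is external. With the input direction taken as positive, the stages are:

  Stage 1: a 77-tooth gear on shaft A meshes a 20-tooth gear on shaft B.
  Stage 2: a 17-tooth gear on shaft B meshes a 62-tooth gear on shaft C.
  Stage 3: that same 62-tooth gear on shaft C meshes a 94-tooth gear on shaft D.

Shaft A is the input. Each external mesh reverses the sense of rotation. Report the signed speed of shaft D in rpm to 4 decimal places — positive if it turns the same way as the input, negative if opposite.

Stage 1 [77T→20T]: ω = 2067.0000×77/20 = 7957.9500 rpm, dir flips to −; running = −7957.9500
Stage 2 [17T→62T]: ω = 7957.9500×17/62 = 2182.0185 rpm, dir flips to +; running = +2182.0185
Stage 3 [62T→94T]: ω = 2182.0185×62/94 = 1439.2037 rpm, dir flips to −; running = −1439.2037

-1439.2037 rpm (opposite to input, |ω| = 1439.2037 rpm)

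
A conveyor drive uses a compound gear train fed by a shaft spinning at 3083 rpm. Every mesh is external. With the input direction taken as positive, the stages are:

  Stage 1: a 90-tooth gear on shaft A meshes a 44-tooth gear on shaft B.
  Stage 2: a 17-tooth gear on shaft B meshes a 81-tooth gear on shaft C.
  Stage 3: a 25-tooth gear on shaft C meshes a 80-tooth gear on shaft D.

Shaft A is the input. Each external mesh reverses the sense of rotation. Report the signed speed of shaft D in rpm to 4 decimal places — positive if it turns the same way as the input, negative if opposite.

-413.5969 rpm (opposite to input, |ω| = 413.5969 rpm)

Stage 1 [90T→44T]: ω = 3083.0000×90/44 = 6306.1364 rpm, dir flips to −; running = −6306.1364
Stage 2 [17T→81T]: ω = 6306.1364×17/81 = 1323.5101 rpm, dir flips to +; running = +1323.5101
Stage 3 [25T→80T]: ω = 1323.5101×25/80 = 413.5969 rpm, dir flips to −; running = −413.5969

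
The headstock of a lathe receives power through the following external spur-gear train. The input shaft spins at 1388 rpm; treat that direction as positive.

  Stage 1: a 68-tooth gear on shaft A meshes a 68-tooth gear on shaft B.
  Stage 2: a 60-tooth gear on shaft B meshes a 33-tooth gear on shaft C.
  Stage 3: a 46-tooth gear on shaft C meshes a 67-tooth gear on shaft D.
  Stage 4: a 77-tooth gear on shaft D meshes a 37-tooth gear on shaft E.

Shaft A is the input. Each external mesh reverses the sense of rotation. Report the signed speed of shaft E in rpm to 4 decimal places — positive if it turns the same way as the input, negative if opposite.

Stage 1 [68T→68T]: ω = 1388.0000×68/68 = 1388.0000 rpm, dir flips to −; running = −1388.0000
Stage 2 [60T→33T]: ω = 1388.0000×60/33 = 2523.6364 rpm, dir flips to +; running = +2523.6364
Stage 3 [46T→67T]: ω = 2523.6364×46/67 = 1732.6459 rpm, dir flips to −; running = −1732.6459
Stage 4 [77T→37T]: ω = 1732.6459×77/37 = 3605.7765 rpm, dir flips to +; running = +3605.7765

+3605.7765 rpm (same as input, |ω| = 3605.7765 rpm)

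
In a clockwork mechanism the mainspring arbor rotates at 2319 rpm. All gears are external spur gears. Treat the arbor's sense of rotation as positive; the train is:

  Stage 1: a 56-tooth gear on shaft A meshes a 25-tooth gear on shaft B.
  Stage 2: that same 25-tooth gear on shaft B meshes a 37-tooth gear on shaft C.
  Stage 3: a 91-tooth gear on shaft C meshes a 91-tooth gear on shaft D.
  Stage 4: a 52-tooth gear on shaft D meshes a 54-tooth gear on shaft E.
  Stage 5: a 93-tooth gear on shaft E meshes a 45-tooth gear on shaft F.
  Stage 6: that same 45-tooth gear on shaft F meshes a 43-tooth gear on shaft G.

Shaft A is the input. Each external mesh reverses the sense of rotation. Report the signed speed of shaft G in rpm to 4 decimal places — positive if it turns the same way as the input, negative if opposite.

+7309.8948 rpm (same as input, |ω| = 7309.8948 rpm)

Stage 1 [56T→25T]: ω = 2319.0000×56/25 = 5194.5600 rpm, dir flips to −; running = −5194.5600
Stage 2 [25T→37T]: ω = 5194.5600×25/37 = 3509.8378 rpm, dir flips to +; running = +3509.8378
Stage 3 [91T→91T]: ω = 3509.8378×91/91 = 3509.8378 rpm, dir flips to −; running = −3509.8378
Stage 4 [52T→54T]: ω = 3509.8378×52/54 = 3379.8438 rpm, dir flips to +; running = +3379.8438
Stage 5 [93T→45T]: ω = 3379.8438×93/45 = 6985.0106 rpm, dir flips to −; running = −6985.0106
Stage 6 [45T→43T]: ω = 6985.0106×45/43 = 7309.8948 rpm, dir flips to +; running = +7309.8948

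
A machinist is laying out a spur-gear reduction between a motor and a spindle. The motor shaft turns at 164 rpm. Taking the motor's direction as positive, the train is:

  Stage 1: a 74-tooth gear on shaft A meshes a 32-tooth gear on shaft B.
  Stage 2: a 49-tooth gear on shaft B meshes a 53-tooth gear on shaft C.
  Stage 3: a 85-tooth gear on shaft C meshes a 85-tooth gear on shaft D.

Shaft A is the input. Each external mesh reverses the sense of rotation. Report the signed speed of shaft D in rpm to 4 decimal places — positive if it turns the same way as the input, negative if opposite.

Stage 1 [74T→32T]: ω = 164.0000×74/32 = 379.2500 rpm, dir flips to −; running = −379.2500
Stage 2 [49T→53T]: ω = 379.2500×49/53 = 350.6274 rpm, dir flips to +; running = +350.6274
Stage 3 [85T→85T]: ω = 350.6274×85/85 = 350.6274 rpm, dir flips to −; running = −350.6274

-350.6274 rpm (opposite to input, |ω| = 350.6274 rpm)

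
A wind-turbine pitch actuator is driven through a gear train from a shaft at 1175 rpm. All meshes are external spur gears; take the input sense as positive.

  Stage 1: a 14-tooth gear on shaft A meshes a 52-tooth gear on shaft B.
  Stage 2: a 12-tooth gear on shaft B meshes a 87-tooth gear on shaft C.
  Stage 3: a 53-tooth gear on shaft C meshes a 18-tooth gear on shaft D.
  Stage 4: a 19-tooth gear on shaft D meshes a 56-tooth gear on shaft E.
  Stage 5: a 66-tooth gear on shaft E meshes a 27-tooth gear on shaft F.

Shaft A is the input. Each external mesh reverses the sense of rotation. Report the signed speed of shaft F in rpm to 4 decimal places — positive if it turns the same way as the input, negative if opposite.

Stage 1 [14T→52T]: ω = 1175.0000×14/52 = 316.3462 rpm, dir flips to −; running = −316.3462
Stage 2 [12T→87T]: ω = 316.3462×12/87 = 43.6340 rpm, dir flips to +; running = +43.6340
Stage 3 [53T→18T]: ω = 43.6340×53/18 = 128.4777 rpm, dir flips to −; running = −128.4777
Stage 4 [19T→56T]: ω = 128.4777×19/56 = 43.5907 rpm, dir flips to +; running = +43.5907
Stage 5 [66T→27T]: ω = 43.5907×66/27 = 106.5550 rpm, dir flips to −; running = −106.5550

-106.5550 rpm (opposite to input, |ω| = 106.5550 rpm)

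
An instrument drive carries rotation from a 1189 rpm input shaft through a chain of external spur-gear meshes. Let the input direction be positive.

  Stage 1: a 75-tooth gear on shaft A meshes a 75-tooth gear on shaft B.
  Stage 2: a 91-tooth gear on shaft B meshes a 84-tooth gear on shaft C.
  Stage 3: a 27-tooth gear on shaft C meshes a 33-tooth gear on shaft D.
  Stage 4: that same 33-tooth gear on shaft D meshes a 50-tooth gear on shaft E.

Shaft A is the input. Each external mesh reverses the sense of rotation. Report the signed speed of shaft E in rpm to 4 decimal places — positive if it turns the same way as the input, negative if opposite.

Stage 1 [75T→75T]: ω = 1189.0000×75/75 = 1189.0000 rpm, dir flips to −; running = −1189.0000
Stage 2 [91T→84T]: ω = 1189.0000×91/84 = 1288.0833 rpm, dir flips to +; running = +1288.0833
Stage 3 [27T→33T]: ω = 1288.0833×27/33 = 1053.8864 rpm, dir flips to −; running = −1053.8864
Stage 4 [33T→50T]: ω = 1053.8864×33/50 = 695.5650 rpm, dir flips to +; running = +695.5650

+695.5650 rpm (same as input, |ω| = 695.5650 rpm)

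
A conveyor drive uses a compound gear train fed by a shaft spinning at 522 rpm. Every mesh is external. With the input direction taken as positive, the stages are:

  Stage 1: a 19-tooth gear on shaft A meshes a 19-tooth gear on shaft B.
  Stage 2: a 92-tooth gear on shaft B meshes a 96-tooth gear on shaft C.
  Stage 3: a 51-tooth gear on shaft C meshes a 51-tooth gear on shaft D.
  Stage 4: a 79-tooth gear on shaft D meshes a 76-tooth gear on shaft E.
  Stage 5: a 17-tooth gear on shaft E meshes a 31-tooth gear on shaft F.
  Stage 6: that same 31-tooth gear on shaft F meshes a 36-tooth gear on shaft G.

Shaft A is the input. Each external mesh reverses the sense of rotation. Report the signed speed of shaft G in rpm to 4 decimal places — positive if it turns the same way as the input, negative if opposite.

+245.5540 rpm (same as input, |ω| = 245.5540 rpm)

Stage 1 [19T→19T]: ω = 522.0000×19/19 = 522.0000 rpm, dir flips to −; running = −522.0000
Stage 2 [92T→96T]: ω = 522.0000×92/96 = 500.2500 rpm, dir flips to +; running = +500.2500
Stage 3 [51T→51T]: ω = 500.2500×51/51 = 500.2500 rpm, dir flips to −; running = −500.2500
Stage 4 [79T→76T]: ω = 500.2500×79/76 = 519.9967 rpm, dir flips to +; running = +519.9967
Stage 5 [17T→31T]: ω = 519.9967×17/31 = 285.1595 rpm, dir flips to −; running = −285.1595
Stage 6 [31T→36T]: ω = 285.1595×31/36 = 245.5540 rpm, dir flips to +; running = +245.5540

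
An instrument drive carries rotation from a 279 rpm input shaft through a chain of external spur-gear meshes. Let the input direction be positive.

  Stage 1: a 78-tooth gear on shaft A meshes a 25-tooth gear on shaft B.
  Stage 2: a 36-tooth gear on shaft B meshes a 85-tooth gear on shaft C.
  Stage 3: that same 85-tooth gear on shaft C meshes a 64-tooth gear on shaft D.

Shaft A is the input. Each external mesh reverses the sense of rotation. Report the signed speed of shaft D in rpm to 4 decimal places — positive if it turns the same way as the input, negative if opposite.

-489.6450 rpm (opposite to input, |ω| = 489.6450 rpm)

Stage 1 [78T→25T]: ω = 279.0000×78/25 = 870.4800 rpm, dir flips to −; running = −870.4800
Stage 2 [36T→85T]: ω = 870.4800×36/85 = 368.6739 rpm, dir flips to +; running = +368.6739
Stage 3 [85T→64T]: ω = 368.6739×85/64 = 489.6450 rpm, dir flips to −; running = −489.6450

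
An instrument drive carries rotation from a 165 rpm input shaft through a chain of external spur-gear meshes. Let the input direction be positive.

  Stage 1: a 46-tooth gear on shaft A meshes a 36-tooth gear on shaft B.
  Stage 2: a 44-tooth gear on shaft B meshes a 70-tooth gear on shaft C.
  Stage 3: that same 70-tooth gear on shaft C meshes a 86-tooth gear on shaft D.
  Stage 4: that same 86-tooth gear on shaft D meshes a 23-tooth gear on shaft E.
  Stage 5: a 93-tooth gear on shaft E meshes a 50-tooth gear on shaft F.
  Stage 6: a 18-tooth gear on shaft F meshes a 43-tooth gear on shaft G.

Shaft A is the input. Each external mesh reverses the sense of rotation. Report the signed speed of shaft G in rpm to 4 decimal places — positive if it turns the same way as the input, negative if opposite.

Stage 1 [46T→36T]: ω = 165.0000×46/36 = 210.8333 rpm, dir flips to −; running = −210.8333
Stage 2 [44T→70T]: ω = 210.8333×44/70 = 132.5238 rpm, dir flips to +; running = +132.5238
Stage 3 [70T→86T]: ω = 132.5238×70/86 = 107.8682 rpm, dir flips to −; running = −107.8682
Stage 4 [86T→23T]: ω = 107.8682×86/23 = 403.3333 rpm, dir flips to +; running = +403.3333
Stage 5 [93T→50T]: ω = 403.3333×93/50 = 750.2000 rpm, dir flips to −; running = −750.2000
Stage 6 [18T→43T]: ω = 750.2000×18/43 = 314.0372 rpm, dir flips to +; running = +314.0372

+314.0372 rpm (same as input, |ω| = 314.0372 rpm)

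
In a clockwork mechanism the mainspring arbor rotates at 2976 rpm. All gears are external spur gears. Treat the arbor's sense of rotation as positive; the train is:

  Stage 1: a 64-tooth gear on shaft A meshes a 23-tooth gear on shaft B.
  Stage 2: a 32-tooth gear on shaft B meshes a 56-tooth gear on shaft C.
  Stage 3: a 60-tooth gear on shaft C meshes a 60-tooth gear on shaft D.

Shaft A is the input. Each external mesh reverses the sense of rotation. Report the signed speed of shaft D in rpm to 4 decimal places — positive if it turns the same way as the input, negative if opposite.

Stage 1 [64T→23T]: ω = 2976.0000×64/23 = 8281.0435 rpm, dir flips to −; running = −8281.0435
Stage 2 [32T→56T]: ω = 8281.0435×32/56 = 4732.0248 rpm, dir flips to +; running = +4732.0248
Stage 3 [60T→60T]: ω = 4732.0248×60/60 = 4732.0248 rpm, dir flips to −; running = −4732.0248

-4732.0248 rpm (opposite to input, |ω| = 4732.0248 rpm)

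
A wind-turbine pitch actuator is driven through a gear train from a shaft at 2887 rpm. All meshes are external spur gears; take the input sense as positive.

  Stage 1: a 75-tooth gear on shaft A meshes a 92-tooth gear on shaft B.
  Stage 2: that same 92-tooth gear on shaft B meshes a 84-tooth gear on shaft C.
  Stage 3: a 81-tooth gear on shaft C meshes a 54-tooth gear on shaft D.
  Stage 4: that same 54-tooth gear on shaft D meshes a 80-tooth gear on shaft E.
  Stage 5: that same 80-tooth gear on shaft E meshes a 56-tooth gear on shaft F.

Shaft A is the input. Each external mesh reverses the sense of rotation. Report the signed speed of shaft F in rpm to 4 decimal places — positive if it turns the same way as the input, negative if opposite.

-3728.4279 rpm (opposite to input, |ω| = 3728.4279 rpm)

Stage 1 [75T→92T]: ω = 2887.0000×75/92 = 2353.5326 rpm, dir flips to −; running = −2353.5326
Stage 2 [92T→84T]: ω = 2353.5326×92/84 = 2577.6786 rpm, dir flips to +; running = +2577.6786
Stage 3 [81T→54T]: ω = 2577.6786×81/54 = 3866.5179 rpm, dir flips to −; running = −3866.5179
Stage 4 [54T→80T]: ω = 3866.5179×54/80 = 2609.8996 rpm, dir flips to +; running = +2609.8996
Stage 5 [80T→56T]: ω = 2609.8996×80/56 = 3728.4279 rpm, dir flips to −; running = −3728.4279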